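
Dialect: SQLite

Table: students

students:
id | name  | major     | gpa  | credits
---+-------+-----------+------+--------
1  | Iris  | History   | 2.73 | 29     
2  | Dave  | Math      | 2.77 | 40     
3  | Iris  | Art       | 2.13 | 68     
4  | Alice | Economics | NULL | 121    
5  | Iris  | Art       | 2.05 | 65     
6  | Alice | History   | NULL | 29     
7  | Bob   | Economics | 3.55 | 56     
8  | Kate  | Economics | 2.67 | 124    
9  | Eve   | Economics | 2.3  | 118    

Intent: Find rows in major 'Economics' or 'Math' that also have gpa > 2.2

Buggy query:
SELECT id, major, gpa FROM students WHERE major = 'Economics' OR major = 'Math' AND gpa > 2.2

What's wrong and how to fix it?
Bug: Without parentheses, AND is evaluated before OR, so the gpa filter only applies to the 'Math' branch

Fix: Add parentheses around the OR so the AND applies to both alternatives

Corrected query:
SELECT id, major, gpa FROM students WHERE (major = 'Economics' OR major = 'Math') AND gpa > 2.2

Result:
id | major     | gpa 
---+-----------+-----
2  | Math      | 2.77
7  | Economics | 3.55
8  | Economics | 2.67
9  | Economics | 2.3 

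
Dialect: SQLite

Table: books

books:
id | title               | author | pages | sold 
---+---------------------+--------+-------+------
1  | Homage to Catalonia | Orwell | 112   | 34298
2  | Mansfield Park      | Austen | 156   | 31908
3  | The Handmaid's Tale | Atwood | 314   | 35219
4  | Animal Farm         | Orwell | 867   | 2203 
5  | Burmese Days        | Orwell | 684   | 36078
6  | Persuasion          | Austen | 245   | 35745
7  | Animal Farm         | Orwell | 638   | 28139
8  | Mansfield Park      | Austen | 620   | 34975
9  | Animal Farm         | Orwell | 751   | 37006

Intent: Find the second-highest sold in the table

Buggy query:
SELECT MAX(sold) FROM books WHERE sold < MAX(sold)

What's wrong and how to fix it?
Bug: The inner MAX is an aggregate inside WHERE, which is not allowed

Fix: Put the inner MAX in a scalar subquery

Corrected query:
SELECT MAX(sold) FROM books WHERE sold < (SELECT MAX(sold) FROM books)

Result:
MAX(sold)
---------
36078    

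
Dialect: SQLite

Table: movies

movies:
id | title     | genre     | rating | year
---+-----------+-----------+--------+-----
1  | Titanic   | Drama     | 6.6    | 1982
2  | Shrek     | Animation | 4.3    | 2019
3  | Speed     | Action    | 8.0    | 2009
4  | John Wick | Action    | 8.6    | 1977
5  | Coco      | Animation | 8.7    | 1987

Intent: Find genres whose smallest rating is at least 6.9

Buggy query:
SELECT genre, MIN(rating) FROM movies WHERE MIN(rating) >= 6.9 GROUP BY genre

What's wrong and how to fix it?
Bug: MIN() in WHERE is a misuse of aggregate

Fix: Replace WHERE with HAVING after the GROUP BY

Corrected query:
SELECT genre, MIN(rating) FROM movies GROUP BY genre HAVING MIN(rating) >= 6.9

Result:
genre  | MIN(rating)
-------+------------
Action | 8          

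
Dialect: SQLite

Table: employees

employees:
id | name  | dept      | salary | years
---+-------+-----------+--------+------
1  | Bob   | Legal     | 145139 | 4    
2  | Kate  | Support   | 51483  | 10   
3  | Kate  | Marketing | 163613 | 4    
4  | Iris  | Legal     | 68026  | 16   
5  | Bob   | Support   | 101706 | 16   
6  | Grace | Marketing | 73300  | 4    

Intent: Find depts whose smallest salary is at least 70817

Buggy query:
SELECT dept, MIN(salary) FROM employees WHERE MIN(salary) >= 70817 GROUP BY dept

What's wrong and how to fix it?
Bug: Aggregates like MIN are computed per group after WHERE runs

Fix: Replace WHERE with HAVING after the GROUP BY

Corrected query:
SELECT dept, MIN(salary) FROM employees GROUP BY dept HAVING MIN(salary) >= 70817

Result:
dept      | MIN(salary)
----------+------------
Marketing | 73300      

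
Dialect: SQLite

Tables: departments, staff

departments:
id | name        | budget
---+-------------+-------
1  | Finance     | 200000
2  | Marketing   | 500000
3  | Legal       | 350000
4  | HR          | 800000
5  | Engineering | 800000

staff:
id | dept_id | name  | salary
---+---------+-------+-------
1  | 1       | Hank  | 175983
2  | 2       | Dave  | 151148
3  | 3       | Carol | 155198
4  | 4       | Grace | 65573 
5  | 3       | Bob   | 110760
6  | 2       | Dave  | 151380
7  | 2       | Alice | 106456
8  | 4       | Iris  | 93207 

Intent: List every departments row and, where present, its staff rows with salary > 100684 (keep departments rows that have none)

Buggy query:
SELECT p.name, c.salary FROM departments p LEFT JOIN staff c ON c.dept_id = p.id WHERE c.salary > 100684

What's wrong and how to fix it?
Bug: Filtering c.salary in WHERE discards the NULL rows produced by LEFT JOIN, turning it into an inner join

Fix: Move the right-table condition into the ON clause so unmatched parents are kept

Corrected query:
SELECT p.name, c.salary FROM departments p LEFT JOIN staff c ON c.dept_id = p.id AND c.salary > 100684

Result:
name        | salary
------------+-------
Finance     | 175983
Marketing   | 106456
Marketing   | 151148
Marketing   | 151380
Legal       | 110760
Legal       | 155198
HR          | NULL  
Engineering | NULL  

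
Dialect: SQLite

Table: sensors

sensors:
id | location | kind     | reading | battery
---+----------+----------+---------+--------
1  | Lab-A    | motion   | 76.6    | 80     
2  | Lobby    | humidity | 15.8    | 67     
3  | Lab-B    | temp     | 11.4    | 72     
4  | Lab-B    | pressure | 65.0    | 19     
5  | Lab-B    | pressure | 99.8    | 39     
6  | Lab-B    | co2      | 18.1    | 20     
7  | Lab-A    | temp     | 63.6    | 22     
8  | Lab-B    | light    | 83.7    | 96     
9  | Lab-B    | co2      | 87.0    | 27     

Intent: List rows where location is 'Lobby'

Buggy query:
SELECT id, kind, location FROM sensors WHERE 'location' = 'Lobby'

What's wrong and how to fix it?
Bug: Single quotes denote string literals in SQL; the column name is being compared as a constant string

Fix: Reference the column as location without single quotes

Corrected query:
SELECT id, kind, location FROM sensors WHERE location = 'Lobby'

Result:
id | kind     | location
---+----------+---------
2  | humidity | Lobby   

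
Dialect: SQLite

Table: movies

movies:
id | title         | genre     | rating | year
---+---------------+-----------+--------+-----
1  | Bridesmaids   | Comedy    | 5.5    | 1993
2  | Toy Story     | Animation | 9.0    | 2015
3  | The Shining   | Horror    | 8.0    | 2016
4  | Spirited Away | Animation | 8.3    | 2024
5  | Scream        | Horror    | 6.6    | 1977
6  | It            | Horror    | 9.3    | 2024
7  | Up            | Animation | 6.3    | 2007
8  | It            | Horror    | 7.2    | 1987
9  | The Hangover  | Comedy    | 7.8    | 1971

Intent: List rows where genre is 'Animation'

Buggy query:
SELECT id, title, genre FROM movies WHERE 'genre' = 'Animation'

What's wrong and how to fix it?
Bug: 'genre' in single quotes is a string literal, not the column; the comparison is literal-vs-literal and never true

Fix: Remove the quotes around the column name (or use double quotes for an identifier)

Corrected query:
SELECT id, title, genre FROM movies WHERE genre = 'Animation'

Result:
id | title         | genre    
---+---------------+----------
2  | Toy Story     | Animation
4  | Spirited Away | Animation
7  | Up            | Animation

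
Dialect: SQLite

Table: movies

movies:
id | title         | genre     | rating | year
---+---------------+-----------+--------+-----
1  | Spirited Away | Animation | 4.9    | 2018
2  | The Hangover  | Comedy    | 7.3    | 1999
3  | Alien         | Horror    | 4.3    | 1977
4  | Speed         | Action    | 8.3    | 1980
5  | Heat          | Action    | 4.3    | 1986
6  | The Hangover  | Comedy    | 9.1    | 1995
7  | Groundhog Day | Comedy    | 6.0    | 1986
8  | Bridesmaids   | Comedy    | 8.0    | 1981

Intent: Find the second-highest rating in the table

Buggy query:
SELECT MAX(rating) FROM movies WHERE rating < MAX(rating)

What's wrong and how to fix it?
Bug: MAX(rating) on the right of the comparison is an aggregate-in-WHERE error

Fix: Compute the overall MAX in a subquery, then take MAX of rows below it

Corrected query:
SELECT MAX(rating) FROM movies WHERE rating < (SELECT MAX(rating) FROM movies)

Result:
MAX(rating)
-----------
8.3        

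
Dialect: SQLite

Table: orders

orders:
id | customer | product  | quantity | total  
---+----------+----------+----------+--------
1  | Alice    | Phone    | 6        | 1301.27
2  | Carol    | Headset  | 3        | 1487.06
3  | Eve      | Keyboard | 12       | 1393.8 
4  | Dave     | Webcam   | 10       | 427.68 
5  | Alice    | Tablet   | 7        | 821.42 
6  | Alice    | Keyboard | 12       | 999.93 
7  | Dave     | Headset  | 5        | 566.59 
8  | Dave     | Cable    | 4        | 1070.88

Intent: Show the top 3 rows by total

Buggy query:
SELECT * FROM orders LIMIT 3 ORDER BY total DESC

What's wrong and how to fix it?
Bug: LIMIT must come after ORDER BY

Fix: Swap the clauses: ORDER BY first, then LIMIT

Corrected query:
SELECT * FROM orders ORDER BY total DESC LIMIT 3

Result:
id | customer | product  | quantity | total  
---+----------+----------+----------+--------
2  | Carol    | Headset  | 3        | 1487.06
3  | Eve      | Keyboard | 12       | 1393.8 
1  | Alice    | Phone    | 6        | 1301.27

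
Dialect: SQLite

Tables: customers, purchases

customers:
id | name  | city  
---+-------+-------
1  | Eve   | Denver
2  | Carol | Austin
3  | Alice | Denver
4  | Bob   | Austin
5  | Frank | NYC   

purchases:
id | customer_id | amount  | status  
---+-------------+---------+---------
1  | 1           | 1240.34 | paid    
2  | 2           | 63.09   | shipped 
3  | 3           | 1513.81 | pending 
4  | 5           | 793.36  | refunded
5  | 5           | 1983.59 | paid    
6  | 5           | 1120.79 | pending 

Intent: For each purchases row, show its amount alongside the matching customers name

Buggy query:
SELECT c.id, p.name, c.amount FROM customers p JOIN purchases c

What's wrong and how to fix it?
Bug: JOIN with no ON clause produces a cartesian product; every purchases row pairs with every customers row

Fix: Add ON c.customer_id = p.id to the JOIN

Corrected query:
SELECT c.id, p.name, c.amount FROM customers p JOIN purchases c ON c.customer_id = p.id

Result:
id | name  | amount 
---+-------+--------
1  | Eve   | 1240.34
2  | Carol | 63.09  
3  | Alice | 1513.81
4  | Frank | 793.36 
5  | Frank | 1983.59
6  | Frank | 1120.79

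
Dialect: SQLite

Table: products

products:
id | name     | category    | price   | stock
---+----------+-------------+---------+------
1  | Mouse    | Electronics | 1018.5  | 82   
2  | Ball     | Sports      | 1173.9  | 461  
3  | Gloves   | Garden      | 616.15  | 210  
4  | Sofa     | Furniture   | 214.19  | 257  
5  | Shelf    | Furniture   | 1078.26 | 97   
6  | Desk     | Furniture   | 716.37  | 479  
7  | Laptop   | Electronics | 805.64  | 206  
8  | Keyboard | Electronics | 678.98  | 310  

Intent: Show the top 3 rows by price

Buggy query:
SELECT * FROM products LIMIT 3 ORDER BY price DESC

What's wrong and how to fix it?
Bug: LIMIT must come after ORDER BY

Fix: Sort with ORDER BY, then apply LIMIT

Corrected query:
SELECT * FROM products ORDER BY price DESC LIMIT 3

Result:
id | name  | category    | price   | stock
---+-------+-------------+---------+------
2  | Ball  | Sports      | 1173.9  | 461  
5  | Shelf | Furniture   | 1078.26 | 97   
1  | Mouse | Electronics | 1018.5  | 82   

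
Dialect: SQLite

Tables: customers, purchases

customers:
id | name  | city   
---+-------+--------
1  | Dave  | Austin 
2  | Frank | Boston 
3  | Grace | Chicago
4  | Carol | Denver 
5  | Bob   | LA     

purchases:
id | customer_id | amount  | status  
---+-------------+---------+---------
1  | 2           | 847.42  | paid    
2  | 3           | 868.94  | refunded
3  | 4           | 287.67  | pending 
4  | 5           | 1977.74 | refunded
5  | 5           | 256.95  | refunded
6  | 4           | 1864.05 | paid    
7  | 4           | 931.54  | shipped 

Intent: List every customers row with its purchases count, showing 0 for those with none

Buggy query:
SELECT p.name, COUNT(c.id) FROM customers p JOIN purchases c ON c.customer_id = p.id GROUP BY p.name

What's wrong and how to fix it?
Bug: INNER JOIN drops customers rows that have no matching purchases rows

Fix: Use LEFT JOIN so parents without children still appear (COUNT(c.id) gives 0)

Corrected query:
SELECT p.name, COUNT(c.id) FROM customers p LEFT JOIN purchases c ON c.customer_id = p.id GROUP BY p.name

Result:
name  | COUNT(c.id)
------+------------
Bob   | 2          
Carol | 3          
Dave  | 0          
Frank | 1          
Grace | 1          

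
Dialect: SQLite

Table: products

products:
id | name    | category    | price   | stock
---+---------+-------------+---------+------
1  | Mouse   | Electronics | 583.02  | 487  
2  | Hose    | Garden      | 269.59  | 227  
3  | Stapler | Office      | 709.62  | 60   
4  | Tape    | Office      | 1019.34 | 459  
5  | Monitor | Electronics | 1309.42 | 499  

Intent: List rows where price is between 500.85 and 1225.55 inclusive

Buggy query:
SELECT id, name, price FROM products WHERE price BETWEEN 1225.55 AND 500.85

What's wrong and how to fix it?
Bug: The bounds are reversed; BETWEEN a AND b requires a <= b to match anything

Fix: Swap the bounds so the smaller value comes first

Corrected query:
SELECT id, name, price FROM products WHERE price BETWEEN 500.85 AND 1225.55

Result:
id | name    | price  
---+---------+--------
1  | Mouse   | 583.02 
3  | Stapler | 709.62 
4  | Tape    | 1019.34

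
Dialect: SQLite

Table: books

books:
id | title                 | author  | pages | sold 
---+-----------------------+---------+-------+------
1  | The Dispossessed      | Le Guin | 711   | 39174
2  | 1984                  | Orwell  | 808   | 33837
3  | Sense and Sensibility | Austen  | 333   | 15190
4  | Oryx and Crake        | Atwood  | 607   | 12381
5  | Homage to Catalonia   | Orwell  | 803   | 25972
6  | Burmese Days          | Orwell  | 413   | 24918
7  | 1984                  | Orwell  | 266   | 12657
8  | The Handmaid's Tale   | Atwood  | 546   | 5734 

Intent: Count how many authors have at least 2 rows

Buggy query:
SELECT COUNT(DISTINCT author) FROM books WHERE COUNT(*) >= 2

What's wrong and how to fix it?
Bug: COUNT(*) cannot appear in WHERE; the per-group count doesn't exist yet

Fix: Group first with HAVING COUNT(*) >= 2, then COUNT the resulting groups

Corrected query:
SELECT COUNT(*) FROM (SELECT author FROM books GROUP BY author HAVING COUNT(*) >= 2)

Result:
COUNT(*)
--------
2       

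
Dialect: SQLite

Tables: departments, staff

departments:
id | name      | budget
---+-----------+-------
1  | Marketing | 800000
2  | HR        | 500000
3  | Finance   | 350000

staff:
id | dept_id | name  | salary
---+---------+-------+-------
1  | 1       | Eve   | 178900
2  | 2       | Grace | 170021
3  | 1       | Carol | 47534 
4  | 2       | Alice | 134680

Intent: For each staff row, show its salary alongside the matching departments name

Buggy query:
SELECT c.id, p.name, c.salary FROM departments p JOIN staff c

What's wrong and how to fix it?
Bug: Missing join condition: each staff row is matched to all departments rows instead of just its own

Fix: Add ON c.dept_id = p.id to the JOIN

Corrected query:
SELECT c.id, p.name, c.salary FROM departments p JOIN staff c ON c.dept_id = p.id

Result:
id | name      | salary
---+-----------+-------
1  | Marketing | 178900
2  | HR        | 170021
3  | Marketing | 47534 
4  | HR        | 134680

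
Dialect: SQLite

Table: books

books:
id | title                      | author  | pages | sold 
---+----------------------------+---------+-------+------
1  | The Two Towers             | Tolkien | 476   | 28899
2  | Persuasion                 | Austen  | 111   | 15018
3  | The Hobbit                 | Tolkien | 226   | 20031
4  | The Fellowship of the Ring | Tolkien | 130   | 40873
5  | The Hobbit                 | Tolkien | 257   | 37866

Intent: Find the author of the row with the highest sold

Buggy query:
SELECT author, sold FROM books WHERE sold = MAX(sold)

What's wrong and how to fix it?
Bug: WHERE is evaluated per row; an aggregate over the whole table isn't defined there

Fix: Use a subquery: WHERE sold = (SELECT MAX(sold) FROM books)

Corrected query:
SELECT author, sold FROM books WHERE sold = (SELECT MAX(sold) FROM books)

Result:
author  | sold 
--------+------
Tolkien | 40873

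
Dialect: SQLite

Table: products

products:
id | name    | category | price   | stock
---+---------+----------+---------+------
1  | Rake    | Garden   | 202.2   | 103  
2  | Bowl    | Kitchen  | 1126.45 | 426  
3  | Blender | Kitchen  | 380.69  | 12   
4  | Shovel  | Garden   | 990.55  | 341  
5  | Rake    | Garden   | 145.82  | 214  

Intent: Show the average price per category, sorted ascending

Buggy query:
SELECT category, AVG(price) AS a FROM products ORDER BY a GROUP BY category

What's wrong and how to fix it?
Bug: GROUP BY must precede ORDER BY

Fix: Move ORDER BY to the end, after GROUP BY

Corrected query:
SELECT category, AVG(price) AS a FROM products GROUP BY category ORDER BY a

Result:
category | a     
---------+-------
Garden   | 446.19
Kitchen  | 753.57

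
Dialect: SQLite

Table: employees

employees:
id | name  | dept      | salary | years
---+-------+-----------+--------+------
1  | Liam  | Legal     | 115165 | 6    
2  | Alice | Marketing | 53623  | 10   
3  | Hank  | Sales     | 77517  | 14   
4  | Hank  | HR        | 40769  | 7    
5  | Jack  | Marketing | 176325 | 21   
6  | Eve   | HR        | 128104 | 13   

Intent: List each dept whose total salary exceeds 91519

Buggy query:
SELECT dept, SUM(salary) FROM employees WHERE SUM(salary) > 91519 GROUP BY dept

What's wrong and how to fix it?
Bug: Aggregate functions cannot appear in a WHERE clause

Fix: Move the aggregate condition to a HAVING clause

Corrected query:
SELECT dept, SUM(salary) FROM employees GROUP BY dept HAVING SUM(salary) > 91519

Result:
dept      | SUM(salary)
----------+------------
HR        | 168873     
Legal     | 115165     
Marketing | 229948     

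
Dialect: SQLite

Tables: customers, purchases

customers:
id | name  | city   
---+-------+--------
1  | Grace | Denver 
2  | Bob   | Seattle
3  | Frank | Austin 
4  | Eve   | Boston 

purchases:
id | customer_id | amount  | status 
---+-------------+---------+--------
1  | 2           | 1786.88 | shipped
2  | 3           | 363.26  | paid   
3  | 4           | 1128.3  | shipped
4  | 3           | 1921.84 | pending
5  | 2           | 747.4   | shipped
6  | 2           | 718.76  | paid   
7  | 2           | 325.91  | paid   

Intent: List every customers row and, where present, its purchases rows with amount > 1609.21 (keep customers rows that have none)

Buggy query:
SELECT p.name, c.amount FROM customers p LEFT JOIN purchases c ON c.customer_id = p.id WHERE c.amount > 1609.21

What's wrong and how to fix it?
Bug: A WHERE condition on the right-hand table after LEFT JOIN drops unmatched parents

Fix: Move the right-table condition into the ON clause so unmatched parents are kept

Corrected query:
SELECT p.name, c.amount FROM customers p LEFT JOIN purchases c ON c.customer_id = p.id AND c.amount > 1609.21

Result:
name  | amount 
------+--------
Grace | NULL   
Bob   | 1786.88
Frank | 1921.84
Eve   | NULL   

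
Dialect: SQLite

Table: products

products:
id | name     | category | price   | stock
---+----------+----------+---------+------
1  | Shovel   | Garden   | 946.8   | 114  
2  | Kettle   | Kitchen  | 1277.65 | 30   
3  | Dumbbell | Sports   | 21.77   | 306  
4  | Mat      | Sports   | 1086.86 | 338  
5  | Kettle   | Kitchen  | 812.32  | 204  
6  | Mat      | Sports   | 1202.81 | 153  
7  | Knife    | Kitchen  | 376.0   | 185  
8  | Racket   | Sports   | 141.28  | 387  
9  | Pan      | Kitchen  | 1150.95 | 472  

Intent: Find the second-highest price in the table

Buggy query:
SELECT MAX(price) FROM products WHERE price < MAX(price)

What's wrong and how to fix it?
Bug: MAX(price) on the right of the comparison is an aggregate-in-WHERE error

Fix: Compute the overall MAX in a subquery, then take MAX of rows below it

Corrected query:
SELECT MAX(price) FROM products WHERE price < (SELECT MAX(price) FROM products)

Result:
MAX(price)
----------
1202.81   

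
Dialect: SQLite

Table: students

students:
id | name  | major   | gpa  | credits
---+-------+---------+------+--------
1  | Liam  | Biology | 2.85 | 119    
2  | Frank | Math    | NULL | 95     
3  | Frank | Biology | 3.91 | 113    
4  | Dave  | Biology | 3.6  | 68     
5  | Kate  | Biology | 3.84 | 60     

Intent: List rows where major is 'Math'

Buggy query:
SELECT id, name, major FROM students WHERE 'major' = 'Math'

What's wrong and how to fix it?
Bug: Single quotes denote string literals in SQL; the column name is being compared as a constant string

Fix: Remove the quotes around the column name (or use double quotes for an identifier)

Corrected query:
SELECT id, name, major FROM students WHERE major = 'Math'

Result:
id | name  | major
---+-------+------
2  | Frank | Math 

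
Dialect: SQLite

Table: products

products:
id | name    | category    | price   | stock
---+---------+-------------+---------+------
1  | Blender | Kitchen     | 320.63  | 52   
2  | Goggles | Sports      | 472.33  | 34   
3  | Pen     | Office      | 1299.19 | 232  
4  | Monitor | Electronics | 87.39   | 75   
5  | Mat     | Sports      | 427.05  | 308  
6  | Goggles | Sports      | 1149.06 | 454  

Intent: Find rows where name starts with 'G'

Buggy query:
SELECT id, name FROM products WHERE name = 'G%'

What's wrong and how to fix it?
Bug: Wildcards only work with LIKE; '=' treats '%' as a literal character

Fix: Replace '=' with LIKE so 'G%' is treated as a pattern

Corrected query:
SELECT id, name FROM products WHERE name LIKE 'G%'

Result:
id | name   
---+--------
2  | Goggles
6  | Goggles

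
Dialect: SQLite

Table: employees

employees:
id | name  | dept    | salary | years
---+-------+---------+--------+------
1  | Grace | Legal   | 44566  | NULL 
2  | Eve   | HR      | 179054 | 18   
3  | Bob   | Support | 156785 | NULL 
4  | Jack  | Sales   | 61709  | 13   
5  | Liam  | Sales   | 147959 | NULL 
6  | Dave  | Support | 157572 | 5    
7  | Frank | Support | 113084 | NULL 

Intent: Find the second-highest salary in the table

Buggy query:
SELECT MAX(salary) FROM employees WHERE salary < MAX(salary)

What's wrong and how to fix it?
Bug: The inner MAX is an aggregate inside WHERE, which is not allowed

Fix: Put the inner MAX in a scalar subquery

Corrected query:
SELECT MAX(salary) FROM employees WHERE salary < (SELECT MAX(salary) FROM employees)

Result:
MAX(salary)
-----------
157572     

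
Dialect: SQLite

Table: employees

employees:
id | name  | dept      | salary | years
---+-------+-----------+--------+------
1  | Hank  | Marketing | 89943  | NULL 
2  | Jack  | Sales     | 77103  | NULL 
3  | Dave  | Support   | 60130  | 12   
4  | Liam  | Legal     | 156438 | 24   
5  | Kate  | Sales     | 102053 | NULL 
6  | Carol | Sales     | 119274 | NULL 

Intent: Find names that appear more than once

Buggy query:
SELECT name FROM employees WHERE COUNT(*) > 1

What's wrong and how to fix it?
Bug: WHERE can't reference COUNT(*); aggregates are computed after WHERE

Fix: GROUP BY name, then filter groups with HAVING COUNT(*) > 1

Corrected query:
SELECT name FROM employees GROUP BY name HAVING COUNT(*) > 1

Result:
(no rows)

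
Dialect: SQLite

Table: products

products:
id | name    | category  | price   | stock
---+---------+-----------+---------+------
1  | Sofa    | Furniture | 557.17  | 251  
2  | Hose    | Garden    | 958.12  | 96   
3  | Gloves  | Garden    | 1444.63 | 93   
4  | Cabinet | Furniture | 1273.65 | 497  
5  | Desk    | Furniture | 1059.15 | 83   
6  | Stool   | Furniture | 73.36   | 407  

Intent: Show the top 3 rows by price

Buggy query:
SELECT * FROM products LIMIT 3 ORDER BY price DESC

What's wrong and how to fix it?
Bug: LIMIT must come after ORDER BY

Fix: Swap the clauses: ORDER BY first, then LIMIT

Corrected query:
SELECT * FROM products ORDER BY price DESC LIMIT 3

Result:
id | name    | category  | price   | stock
---+---------+-----------+---------+------
3  | Gloves  | Garden    | 1444.63 | 93   
4  | Cabinet | Furniture | 1273.65 | 497  
5  | Desk    | Furniture | 1059.15 | 83   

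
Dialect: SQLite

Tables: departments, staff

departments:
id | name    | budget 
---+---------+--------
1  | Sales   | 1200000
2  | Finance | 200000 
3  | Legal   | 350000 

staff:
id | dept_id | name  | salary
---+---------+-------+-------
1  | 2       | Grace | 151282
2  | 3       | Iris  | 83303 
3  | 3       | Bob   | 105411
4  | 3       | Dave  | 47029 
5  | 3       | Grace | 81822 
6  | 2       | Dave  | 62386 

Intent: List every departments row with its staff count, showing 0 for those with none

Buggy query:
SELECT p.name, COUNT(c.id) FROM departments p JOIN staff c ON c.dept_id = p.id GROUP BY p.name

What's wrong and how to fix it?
Bug: INNER JOIN drops departments rows that have no matching staff rows

Fix: Switch to LEFT JOIN to retain unmatched parent rows

Corrected query:
SELECT p.name, COUNT(c.id) FROM departments p LEFT JOIN staff c ON c.dept_id = p.id GROUP BY p.name

Result:
name    | COUNT(c.id)
--------+------------
Finance | 2          
Legal   | 4          
Sales   | 0          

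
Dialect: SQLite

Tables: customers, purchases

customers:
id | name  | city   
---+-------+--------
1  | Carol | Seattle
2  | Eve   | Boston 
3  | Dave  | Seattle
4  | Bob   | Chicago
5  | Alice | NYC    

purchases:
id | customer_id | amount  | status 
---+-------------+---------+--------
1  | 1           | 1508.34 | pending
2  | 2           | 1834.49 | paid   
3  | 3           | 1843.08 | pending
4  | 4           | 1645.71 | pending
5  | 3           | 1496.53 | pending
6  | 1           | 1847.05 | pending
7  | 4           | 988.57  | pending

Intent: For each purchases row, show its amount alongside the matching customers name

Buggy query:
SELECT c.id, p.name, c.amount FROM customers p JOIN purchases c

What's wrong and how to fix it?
Bug: JOIN with no ON clause produces a cartesian product; every purchases row pairs with every customers row

Fix: Add ON c.customer_id = p.id to the JOIN

Corrected query:
SELECT c.id, p.name, c.amount FROM customers p JOIN purchases c ON c.customer_id = p.id

Result:
id | name  | amount 
---+-------+--------
1  | Carol | 1508.34
2  | Eve   | 1834.49
3  | Dave  | 1843.08
4  | Bob   | 1645.71
5  | Dave  | 1496.53
6  | Carol | 1847.05
7  | Bob   | 988.57 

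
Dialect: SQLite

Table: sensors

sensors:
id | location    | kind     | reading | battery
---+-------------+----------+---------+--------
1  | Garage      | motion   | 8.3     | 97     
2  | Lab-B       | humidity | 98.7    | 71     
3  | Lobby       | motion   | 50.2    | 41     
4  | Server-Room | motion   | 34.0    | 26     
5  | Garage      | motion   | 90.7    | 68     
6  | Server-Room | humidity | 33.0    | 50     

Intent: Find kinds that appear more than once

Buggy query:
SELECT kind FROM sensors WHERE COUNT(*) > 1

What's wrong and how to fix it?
Bug: WHERE can't reference COUNT(*); aggregates are computed after WHERE

Fix: GROUP BY kind, then filter groups with HAVING COUNT(*) > 1

Corrected query:
SELECT kind FROM sensors GROUP BY kind HAVING COUNT(*) > 1

Result:
kind    
--------
humidity
motion  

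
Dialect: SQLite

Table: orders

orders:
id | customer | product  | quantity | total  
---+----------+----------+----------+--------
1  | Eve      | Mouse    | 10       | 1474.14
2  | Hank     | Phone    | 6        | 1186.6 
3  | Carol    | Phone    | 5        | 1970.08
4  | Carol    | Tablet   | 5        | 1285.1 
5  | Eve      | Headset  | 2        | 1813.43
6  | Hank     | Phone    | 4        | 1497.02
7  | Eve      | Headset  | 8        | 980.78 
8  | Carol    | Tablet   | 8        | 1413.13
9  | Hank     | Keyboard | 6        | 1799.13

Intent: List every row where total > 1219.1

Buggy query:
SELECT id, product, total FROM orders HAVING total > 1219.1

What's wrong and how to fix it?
Bug: HAVING filters the output of aggregation, but this query has no GROUP BY and no aggregate functions, so SQLite rejects it (HAVING clause on a non-aggregate query); the condition here is per row

Fix: Use WHERE for row-level filtering

Corrected query:
SELECT id, product, total FROM orders WHERE total > 1219.1

Result:
id | product  | total  
---+----------+--------
1  | Mouse    | 1474.14
3  | Phone    | 1970.08
4  | Tablet   | 1285.1 
5  | Headset  | 1813.43
6  | Phone    | 1497.02
8  | Tablet   | 1413.13
9  | Keyboard | 1799.13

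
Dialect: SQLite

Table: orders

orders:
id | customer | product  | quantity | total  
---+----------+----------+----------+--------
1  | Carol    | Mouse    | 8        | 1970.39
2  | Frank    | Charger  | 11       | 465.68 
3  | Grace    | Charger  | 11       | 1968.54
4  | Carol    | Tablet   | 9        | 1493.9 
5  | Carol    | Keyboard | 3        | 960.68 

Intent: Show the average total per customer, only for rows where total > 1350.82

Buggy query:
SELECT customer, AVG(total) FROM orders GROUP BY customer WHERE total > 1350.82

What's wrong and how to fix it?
Bug: WHERE cannot follow GROUP BY

Fix: Place WHERE between FROM and GROUP BY

Corrected query:
SELECT customer, AVG(total) FROM orders WHERE total > 1350.82 GROUP BY customer

Result:
customer | AVG(total)
---------+-----------
Carol    | 1732.145  
Grace    | 1968.54   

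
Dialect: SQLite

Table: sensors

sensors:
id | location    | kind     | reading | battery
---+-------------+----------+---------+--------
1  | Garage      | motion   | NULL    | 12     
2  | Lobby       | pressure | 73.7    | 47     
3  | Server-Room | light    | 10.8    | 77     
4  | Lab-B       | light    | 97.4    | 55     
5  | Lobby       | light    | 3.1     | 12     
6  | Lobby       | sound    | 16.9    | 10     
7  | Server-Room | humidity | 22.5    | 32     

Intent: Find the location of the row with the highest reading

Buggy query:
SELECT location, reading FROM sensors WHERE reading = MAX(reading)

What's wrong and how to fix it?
Bug: WHERE is evaluated per row; an aggregate over the whole table isn't defined there

Fix: Wrap MAX in a scalar subquery so WHERE compares against a single value

Corrected query:
SELECT location, reading FROM sensors WHERE reading = (SELECT MAX(reading) FROM sensors)

Result:
location | reading
---------+--------
Lab-B    | 97.4   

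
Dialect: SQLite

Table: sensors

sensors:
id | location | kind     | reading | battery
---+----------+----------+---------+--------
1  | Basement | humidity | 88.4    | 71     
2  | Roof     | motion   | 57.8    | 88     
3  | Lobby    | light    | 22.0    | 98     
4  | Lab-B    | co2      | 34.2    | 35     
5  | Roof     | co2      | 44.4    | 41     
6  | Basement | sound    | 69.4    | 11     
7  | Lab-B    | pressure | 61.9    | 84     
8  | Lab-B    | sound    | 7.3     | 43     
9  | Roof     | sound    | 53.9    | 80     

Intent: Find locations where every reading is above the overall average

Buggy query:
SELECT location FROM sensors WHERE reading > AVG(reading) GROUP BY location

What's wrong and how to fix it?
Bug: WHERE evaluates per row before aggregation, so AVG() is unavailable

Fix: Compute the overall average in a scalar subquery and compare each group's MIN against it in HAVING

Corrected query:
SELECT location FROM sensors GROUP BY location HAVING MIN(reading) > (SELECT AVG(reading) FROM sensors)

Result:
location
--------
Basement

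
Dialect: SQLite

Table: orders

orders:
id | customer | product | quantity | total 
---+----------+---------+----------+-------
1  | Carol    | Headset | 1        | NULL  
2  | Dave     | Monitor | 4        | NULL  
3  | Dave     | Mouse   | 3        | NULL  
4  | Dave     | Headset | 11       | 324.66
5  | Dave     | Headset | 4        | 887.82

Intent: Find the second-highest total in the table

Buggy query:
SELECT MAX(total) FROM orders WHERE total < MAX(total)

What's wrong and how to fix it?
Bug: The inner MAX is an aggregate inside WHERE, which is not allowed

Fix: Compute the overall MAX in a subquery, then take MAX of rows below it

Corrected query:
SELECT MAX(total) FROM orders WHERE total < (SELECT MAX(total) FROM orders)

Result:
MAX(total)
----------
324.66    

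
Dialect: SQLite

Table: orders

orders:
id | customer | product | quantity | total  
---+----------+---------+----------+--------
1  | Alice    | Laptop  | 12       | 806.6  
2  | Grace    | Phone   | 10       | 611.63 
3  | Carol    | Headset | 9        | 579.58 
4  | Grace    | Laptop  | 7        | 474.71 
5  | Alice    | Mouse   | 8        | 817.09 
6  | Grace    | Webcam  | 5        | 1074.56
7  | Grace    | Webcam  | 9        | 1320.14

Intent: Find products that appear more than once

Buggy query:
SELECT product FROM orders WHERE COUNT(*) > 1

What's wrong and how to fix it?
Bug: WHERE can't reference COUNT(*); aggregates are computed after WHERE

Fix: GROUP BY product, then filter groups with HAVING COUNT(*) > 1

Corrected query:
SELECT product FROM orders GROUP BY product HAVING COUNT(*) > 1

Result:
product
-------
Laptop 
Webcam 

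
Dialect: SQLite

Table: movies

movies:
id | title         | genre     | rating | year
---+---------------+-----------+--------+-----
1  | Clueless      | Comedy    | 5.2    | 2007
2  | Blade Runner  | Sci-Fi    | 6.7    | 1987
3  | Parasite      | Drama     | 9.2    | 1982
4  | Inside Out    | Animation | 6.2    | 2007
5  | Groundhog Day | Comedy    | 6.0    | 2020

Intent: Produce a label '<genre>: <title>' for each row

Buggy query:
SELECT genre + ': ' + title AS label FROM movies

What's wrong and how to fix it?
Bug: SQLite uses || for string concatenation; + coerces text to numbers (yielding 0)

Fix: Replace + with || to concatenate text

Corrected query:
SELECT genre || ': ' || title AS label FROM movies

Result:
label                
---------------------
Comedy: Clueless     
Sci-Fi: Blade Runner 
Drama: Parasite      
Animation: Inside Out
Comedy: Groundhog Day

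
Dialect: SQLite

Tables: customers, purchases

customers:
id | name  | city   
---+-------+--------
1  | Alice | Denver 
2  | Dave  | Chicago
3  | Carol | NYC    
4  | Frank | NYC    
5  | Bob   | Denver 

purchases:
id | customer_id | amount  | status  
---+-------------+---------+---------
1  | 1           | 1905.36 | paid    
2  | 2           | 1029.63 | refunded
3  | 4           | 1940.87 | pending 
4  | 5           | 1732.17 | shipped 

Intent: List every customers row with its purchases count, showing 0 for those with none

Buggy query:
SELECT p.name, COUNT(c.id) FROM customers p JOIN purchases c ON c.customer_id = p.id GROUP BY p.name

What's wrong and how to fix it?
Bug: An inner join excludes parents with zero children

Fix: Switch to LEFT JOIN to retain unmatched parent rows

Corrected query:
SELECT p.name, COUNT(c.id) FROM customers p LEFT JOIN purchases c ON c.customer_id = p.id GROUP BY p.name

Result:
name  | COUNT(c.id)
------+------------
Alice | 1          
Bob   | 1          
Carol | 0          
Dave  | 1          
Frank | 1          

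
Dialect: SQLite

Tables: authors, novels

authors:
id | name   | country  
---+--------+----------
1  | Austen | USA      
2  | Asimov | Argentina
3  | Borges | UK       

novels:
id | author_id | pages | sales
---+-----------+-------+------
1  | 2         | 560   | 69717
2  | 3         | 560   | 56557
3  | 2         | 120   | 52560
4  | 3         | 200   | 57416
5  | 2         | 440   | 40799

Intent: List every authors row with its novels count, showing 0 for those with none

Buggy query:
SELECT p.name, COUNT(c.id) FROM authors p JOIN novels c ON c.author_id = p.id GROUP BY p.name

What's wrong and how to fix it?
Bug: INNER JOIN drops authors rows that have no matching novels rows

Fix: Switch to LEFT JOIN to retain unmatched parent rows

Corrected query:
SELECT p.name, COUNT(c.id) FROM authors p LEFT JOIN novels c ON c.author_id = p.id GROUP BY p.name

Result:
name   | COUNT(c.id)
-------+------------
Asimov | 3          
Austen | 0          
Borges | 2          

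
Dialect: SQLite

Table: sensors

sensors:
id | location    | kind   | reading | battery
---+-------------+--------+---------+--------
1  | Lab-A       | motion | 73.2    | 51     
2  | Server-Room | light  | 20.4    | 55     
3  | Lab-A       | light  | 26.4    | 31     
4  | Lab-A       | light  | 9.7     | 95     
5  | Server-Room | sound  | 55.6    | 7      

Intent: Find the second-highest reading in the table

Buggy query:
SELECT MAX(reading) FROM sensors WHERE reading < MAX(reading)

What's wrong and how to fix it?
Bug: MAX(reading) on the right of the comparison is an aggregate-in-WHERE error

Fix: Compute the overall MAX in a subquery, then take MAX of rows below it

Corrected query:
SELECT MAX(reading) FROM sensors WHERE reading < (SELECT MAX(reading) FROM sensors)

Result:
MAX(reading)
------------
55.6        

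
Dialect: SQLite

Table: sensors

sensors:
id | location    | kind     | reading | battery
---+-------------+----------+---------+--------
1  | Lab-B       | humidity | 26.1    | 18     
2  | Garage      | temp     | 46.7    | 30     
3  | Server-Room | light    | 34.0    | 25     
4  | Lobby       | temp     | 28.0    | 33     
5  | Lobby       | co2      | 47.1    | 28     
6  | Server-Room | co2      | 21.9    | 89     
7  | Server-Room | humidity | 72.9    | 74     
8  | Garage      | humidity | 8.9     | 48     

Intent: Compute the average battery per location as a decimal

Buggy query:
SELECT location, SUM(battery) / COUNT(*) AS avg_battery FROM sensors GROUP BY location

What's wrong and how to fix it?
Bug: Both operands are integers, so '/' performs integer division and truncates

Fix: Cast one side to REAL so the division keeps the fractional part

Corrected query:
SELECT location, SUM(battery) * 1.0 / COUNT(*) AS avg_battery FROM sensors GROUP BY location

Result:
location    | avg_battery
------------+------------
Garage      | 39         
Lab-B       | 18         
Lobby       | 30.5       
Server-Room | 62.666667  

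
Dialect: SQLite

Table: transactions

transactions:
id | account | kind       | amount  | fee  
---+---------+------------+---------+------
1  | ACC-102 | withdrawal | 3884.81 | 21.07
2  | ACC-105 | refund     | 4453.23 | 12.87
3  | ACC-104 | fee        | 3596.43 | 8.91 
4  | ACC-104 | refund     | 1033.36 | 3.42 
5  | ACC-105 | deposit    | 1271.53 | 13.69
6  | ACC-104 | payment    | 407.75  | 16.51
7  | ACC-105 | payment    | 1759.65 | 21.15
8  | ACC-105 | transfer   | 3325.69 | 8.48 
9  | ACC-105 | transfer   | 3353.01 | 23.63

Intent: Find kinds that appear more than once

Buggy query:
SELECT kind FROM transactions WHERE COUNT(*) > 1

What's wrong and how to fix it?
Bug: COUNT(*) is an aggregate and cannot be used in WHERE

Fix: GROUP BY kind, then filter groups with HAVING COUNT(*) > 1

Corrected query:
SELECT kind FROM transactions GROUP BY kind HAVING COUNT(*) > 1

Result:
kind    
--------
payment 
refund  
transfer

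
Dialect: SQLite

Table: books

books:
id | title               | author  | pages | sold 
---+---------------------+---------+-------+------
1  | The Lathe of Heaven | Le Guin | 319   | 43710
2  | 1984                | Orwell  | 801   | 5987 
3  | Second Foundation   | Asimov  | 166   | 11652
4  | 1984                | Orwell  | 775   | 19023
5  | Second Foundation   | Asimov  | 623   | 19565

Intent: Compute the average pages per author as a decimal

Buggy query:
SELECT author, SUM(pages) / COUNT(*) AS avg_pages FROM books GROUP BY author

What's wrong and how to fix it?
Bug: SUM(pages) and COUNT(*) are both integers; the division truncates the fractional part

Fix: Cast one side to REAL so the division keeps the fractional part

Corrected query:
SELECT author, SUM(pages) * 1.0 / COUNT(*) AS avg_pages FROM books GROUP BY author

Result:
author  | avg_pages
--------+----------
Asimov  | 394.5    
Le Guin | 319      
Orwell  | 788      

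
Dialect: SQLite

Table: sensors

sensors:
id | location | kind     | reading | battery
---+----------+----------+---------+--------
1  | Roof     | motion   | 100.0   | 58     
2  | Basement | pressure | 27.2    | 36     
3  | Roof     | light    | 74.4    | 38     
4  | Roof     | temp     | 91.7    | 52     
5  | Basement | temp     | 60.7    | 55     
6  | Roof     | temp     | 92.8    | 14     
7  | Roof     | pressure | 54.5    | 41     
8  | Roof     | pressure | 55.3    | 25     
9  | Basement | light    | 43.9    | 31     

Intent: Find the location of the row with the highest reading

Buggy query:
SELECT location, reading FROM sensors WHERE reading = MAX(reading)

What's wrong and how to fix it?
Bug: WHERE is evaluated per row; an aggregate over the whole table isn't defined there

Fix: Wrap MAX in a scalar subquery so WHERE compares against a single value

Corrected query:
SELECT location, reading FROM sensors WHERE reading = (SELECT MAX(reading) FROM sensors)

Result:
location | reading
---------+--------
Roof     | 100    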